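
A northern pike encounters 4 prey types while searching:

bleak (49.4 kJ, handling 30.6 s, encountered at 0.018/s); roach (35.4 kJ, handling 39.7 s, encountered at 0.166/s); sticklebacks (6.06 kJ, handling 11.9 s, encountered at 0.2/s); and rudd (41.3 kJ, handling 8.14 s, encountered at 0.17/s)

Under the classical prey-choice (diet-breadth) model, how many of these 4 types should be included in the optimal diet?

Profitabilities (E/h, kJ/s): rudd 5.07, bleak 1.61, roach 0.892, sticklebacks 0.509. Add prey in this order while the next type's profitability exceeds the intake rate on those already taken.
Rate on top 1: 2.945. bleak: 1.61 < 2.945 → exclude; stop.
Optimal diet: rudd — 1 of 4 types.

1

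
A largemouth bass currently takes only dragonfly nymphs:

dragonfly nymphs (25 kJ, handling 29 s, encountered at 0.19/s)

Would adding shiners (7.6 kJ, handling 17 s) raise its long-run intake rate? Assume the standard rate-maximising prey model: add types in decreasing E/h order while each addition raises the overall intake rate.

Current rate: (0.19×25)/(1 + 0.19×29) = 0.7296 kJ/s.
Profitability of shiners: 7.6/17 = 0.4471 kJ/s.
0.4471 < 0.7296, so adding shiners would lower the average — exclude it.

No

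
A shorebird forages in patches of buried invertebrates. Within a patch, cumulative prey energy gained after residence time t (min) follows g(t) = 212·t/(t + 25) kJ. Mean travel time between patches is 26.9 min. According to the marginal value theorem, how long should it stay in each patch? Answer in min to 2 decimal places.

25.93 min

Maximise g(t)/(T+t): set derivative to zero → g'(t)(T+t) = g(t).
g'(t) = 212·25/(t + 25)². Setting 212·25/(t+25)² = 212t/[(t+25)(26.9+t)] gives 25(26.9+t) = t(t+25), so t² = 25×26.9 = 672.5.
t* = √672.5 = 25.93 min.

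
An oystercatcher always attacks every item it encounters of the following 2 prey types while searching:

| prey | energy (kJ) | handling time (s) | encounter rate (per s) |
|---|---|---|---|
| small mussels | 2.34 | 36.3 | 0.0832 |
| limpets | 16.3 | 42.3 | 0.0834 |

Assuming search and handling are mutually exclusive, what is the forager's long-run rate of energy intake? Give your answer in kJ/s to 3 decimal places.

R = (0.0832×2.34 + 0.0834×16.3) / (1 + 0.0832×36.3 + 0.0834×42.3) = 1.554/7.548 = 0.2059 kJ/s.

0.206 kJ/s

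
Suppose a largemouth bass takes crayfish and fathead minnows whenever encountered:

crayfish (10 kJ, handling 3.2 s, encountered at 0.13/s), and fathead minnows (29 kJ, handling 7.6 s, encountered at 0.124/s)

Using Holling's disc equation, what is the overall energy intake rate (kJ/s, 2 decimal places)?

R = (0.13×10 + 0.124×29) / (1 + 0.13×3.2 + 0.124×7.6) = 4.896/2.358 = 2.076 kJ/s.

2.08 kJ/s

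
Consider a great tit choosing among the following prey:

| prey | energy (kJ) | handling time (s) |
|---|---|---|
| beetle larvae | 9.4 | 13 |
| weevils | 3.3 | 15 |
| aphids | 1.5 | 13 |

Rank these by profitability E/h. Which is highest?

In descending order of E/h:
beetle larvae: 9.4/13 = 0.723 kJ/s
weevils: 3.3/15 = 0.22 kJ/s
aphids: 1.5/13 = 0.115 kJ/s

beetle larvae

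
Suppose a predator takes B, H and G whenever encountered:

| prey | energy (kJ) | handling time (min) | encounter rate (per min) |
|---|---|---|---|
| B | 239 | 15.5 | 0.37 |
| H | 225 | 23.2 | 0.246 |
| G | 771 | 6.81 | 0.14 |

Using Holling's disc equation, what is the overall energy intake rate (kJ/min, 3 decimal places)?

18.791 kJ/min

Energy encountered per unit search time: 0.37×239 + 0.246×225 + 0.14×771 = 251.7 kJ/min.
Handling time per unit search time: 0.37×15.5 + 0.246×23.2 + 0.14×6.81 = 12.4.
Rate = 251.7/(1 + 12.4) = 18.79 kJ/min.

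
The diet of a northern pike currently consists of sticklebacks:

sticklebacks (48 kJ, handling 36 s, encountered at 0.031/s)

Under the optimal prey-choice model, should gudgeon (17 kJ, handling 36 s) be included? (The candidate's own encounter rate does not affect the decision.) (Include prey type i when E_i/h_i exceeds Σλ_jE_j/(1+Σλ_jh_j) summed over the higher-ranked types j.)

No

Current rate: (0.031×48)/(1 + 0.031×36) = 0.7032 kJ/s.
gudgeon: E/h = 17/36 = 0.4722 kJ/s.
Since 0.4722 < R, time spent handling gudgeon is better spent searching.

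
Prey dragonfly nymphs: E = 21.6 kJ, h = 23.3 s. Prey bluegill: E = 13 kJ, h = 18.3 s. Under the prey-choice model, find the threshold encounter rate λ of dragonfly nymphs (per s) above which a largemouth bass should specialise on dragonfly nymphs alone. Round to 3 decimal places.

0.141 per s

Drop bluegill once their profitability E₂/h₂ falls below the rate achievable on dragonfly nymphs alone: E₂/h₂ = λE₁/(1 + λh₁).
Solve for λ: λE₁h₂ = E₂(1 + λh₁) → λ(E₁h₂ − E₂h₁) = E₂ → λ = E₂/(E₁h₂ − E₂h₁).
λ = 13/(21.6×18.3 − 13×23.3) = 13/92.38 = 0.1407 per s.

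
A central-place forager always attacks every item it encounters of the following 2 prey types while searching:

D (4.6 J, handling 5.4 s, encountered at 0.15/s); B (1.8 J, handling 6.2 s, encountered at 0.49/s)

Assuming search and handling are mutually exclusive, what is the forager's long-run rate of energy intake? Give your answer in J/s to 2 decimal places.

R = (0.15×4.6 + 0.49×1.8) / (1 + 0.15×5.4 + 0.49×6.2) = 1.572/4.848 = 0.3243 J/s.

0.32 J/s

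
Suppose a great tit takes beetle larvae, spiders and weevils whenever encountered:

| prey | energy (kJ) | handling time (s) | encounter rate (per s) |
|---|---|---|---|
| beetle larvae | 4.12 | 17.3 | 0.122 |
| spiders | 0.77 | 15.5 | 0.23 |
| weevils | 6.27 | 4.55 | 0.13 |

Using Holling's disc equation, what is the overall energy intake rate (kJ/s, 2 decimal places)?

0.21 kJ/s

Energy encountered per unit search time: 0.122×4.12 + 0.23×0.77 + 0.13×6.27 = 1.495 kJ/s.
Handling time per unit search time: 0.122×17.3 + 0.23×15.5 + 0.13×4.55 = 6.267.
Rate = 1.495/(1 + 6.267) = 0.2057 kJ/s.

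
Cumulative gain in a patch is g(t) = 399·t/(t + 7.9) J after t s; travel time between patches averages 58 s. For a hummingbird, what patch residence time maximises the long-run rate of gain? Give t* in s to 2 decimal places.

Maximise g(t)/(T+t): set derivative to zero → g'(t)(T+t) = g(t).
g'(t) = 399·7.9/(t + 7.9)². Setting 399·7.9/(t+7.9)² = 399t/[(t+7.9)(58+t)] gives 7.9(58+t) = t(t+7.9), so t² = 7.9×58 = 458.2.
t* = √458.2 = 21.41 s.

21.41 s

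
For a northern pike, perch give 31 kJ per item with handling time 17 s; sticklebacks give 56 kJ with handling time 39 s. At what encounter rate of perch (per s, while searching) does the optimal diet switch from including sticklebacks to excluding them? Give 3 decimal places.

0.218 per s

At the threshold, the rate on perch alone equals the profitability of sticklebacks: λ·31/(1 + λ·17) = 56/39 = 1.436.
Rearranging, λ(31 − 1.436×17) = 1.436, so λ = 1.436/6.59 = 0.2179 per s.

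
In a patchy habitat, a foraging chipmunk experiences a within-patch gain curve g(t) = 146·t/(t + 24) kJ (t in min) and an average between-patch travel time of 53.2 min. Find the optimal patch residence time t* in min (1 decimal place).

By the marginal value theorem, leave when the instantaneous gain rate g'(t) equals the habitat-wide average g(t)/(T + t).
g'(t) = 146·24/(t + 24)². Setting 146·24/(t+24)² = 146t/[(t+24)(53.2+t)] gives 24(53.2+t) = t(t+24), so t² = 24×53.2 = 1277.
t* = √1277 = 35.73 min.

35.7 min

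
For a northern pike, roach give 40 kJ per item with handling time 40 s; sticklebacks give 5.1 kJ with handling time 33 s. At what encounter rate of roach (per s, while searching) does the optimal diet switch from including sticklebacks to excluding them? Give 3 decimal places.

The zero-one rule: include sticklebacks iff E₂/h₂ > λE₁/(1+λh₁). Equality gives the switch point.
λE₁h₂ = E₂ + λE₂h₁ ⇒ λ = E₂/(E₁h₂ − E₂h₁) = 5.1/(1320 − 204) = 0.00457 per s.

0.005 per s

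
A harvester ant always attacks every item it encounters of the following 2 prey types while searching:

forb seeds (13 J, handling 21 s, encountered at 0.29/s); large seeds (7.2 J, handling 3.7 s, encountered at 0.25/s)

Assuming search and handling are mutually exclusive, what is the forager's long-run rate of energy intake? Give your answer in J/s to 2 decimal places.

0.69 J/s

Energy encountered per unit search time: 0.29×13 + 0.25×7.2 = 5.57 J/s.
Handling time per unit search time: 0.29×21 + 0.25×3.7 = 7.015.
Rate = 5.57/(1 + 7.015) = 0.6949 J/s.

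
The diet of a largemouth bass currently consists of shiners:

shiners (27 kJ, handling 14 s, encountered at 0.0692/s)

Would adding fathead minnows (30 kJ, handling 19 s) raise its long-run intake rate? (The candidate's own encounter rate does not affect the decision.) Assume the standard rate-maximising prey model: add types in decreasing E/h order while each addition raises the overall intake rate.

Yes

Intake rate on the current diet: R = (0.0692×27) / (1 + 0.0692×14) = 1.868/1.969 = 0.949 kJ/s.
fathead minnows: E/h = 30/19 = 1.579 kJ/s.
Since 1.579 > R, including fathead minnows increases the long-run rate.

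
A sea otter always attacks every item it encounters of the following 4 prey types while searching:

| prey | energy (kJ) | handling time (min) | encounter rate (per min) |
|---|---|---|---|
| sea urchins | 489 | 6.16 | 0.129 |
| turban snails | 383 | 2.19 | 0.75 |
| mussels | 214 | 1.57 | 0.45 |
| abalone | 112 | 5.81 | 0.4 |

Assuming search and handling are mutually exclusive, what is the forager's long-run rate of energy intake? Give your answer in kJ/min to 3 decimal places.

75.983 kJ/min

R = (0.129×489 + 0.75×383 + 0.45×214 + 0.4×112) / (1 + 0.129×6.16 + 0.75×2.19 + 0.45×1.57 + 0.4×5.81) = 491.4/6.468 = 75.98 kJ/min.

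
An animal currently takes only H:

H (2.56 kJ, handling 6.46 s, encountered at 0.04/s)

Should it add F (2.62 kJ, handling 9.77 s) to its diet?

Yes

Current rate: (0.04×2.56)/(1 + 0.04×6.46) = 0.08137 kJ/s.
Profitability of F: 2.62/9.77 = 0.2682 kJ/s.
Since 0.2682 > R, including F increases the long-run rate.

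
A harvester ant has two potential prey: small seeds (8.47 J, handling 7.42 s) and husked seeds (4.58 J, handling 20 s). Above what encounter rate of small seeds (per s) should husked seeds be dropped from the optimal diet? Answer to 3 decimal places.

0.034 per s

The zero-one rule: include husked seeds iff E₂/h₂ > λE₁/(1+λh₁). Equality gives the switch point.
λE₁h₂ = E₂ + λE₂h₁ ⇒ λ = E₂/(E₁h₂ − E₂h₁) = 4.58/(169.4 − 33.98) = 0.03382 per s.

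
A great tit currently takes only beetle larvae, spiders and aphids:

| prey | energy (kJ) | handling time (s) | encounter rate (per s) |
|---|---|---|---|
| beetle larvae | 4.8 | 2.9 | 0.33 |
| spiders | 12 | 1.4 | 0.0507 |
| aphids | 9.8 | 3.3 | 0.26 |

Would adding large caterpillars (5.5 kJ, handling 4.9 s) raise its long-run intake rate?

No

Intake rate on the current diet: R = (0.33×4.8 + 0.0507×12 + 0.26×9.8) / (1 + 0.33×2.9 + 0.0507×1.4 + 0.26×3.3) = 4.74/2.886 = 1.643 kJ/s.
Profitability of large caterpillars: 5.5/4.9 = 1.122 kJ/s.
Since 1.122 < R, time spent handling large caterpillars is better spent searching.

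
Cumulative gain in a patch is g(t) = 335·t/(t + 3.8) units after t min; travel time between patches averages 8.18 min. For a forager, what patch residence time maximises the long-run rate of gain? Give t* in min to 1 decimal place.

By the marginal value theorem, leave when the instantaneous gain rate g'(t) equals the habitat-wide average g(t)/(T + t).
g'(t) = 335·3.8/(t + 3.8)². Setting 335·3.8/(t+3.8)² = 335t/[(t+3.8)(8.18+t)] gives 3.8(8.18+t) = t(t+3.8), so t² = 3.8×8.18 = 31.08.
t* = √31.08 = 5.575 min.

5.6 min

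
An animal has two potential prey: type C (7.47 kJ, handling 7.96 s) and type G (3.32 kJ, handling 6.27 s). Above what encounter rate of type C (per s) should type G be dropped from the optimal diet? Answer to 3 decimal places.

At the threshold, the rate on type C alone equals the profitability of type G: λ·7.47/(1 + λ·7.96) = 3.32/6.27 = 0.5295.
Rearranging, λ(7.47 − 0.5295×7.96) = 0.5295, so λ = 0.5295/3.255 = 0.1627 per s.

0.163 per s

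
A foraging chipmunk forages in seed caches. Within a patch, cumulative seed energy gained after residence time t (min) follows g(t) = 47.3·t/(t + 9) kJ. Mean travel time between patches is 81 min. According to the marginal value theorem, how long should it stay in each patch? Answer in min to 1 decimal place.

By the marginal value theorem, leave when the instantaneous gain rate g'(t) equals the habitat-wide average g(t)/(T + t).
g'(t) = 47.3·9/(t + 9)². Setting 47.3·9/(t+9)² = 47.3t/[(t+9)(81+t)] gives 9(81+t) = t(t+9), so t² = 9×81 = 729.
t* = √729 = 27 min.

27.0 min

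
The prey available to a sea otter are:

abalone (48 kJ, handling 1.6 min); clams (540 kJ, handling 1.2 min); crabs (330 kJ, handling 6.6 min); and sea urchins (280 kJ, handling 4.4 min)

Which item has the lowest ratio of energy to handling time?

abalone

In descending order of E/h:
clams: 540/1.2 = 450 kJ/min
sea urchins: 280/4.4 = 63.6 kJ/min
crabs: 330/6.6 = 50 kJ/min
abalone: 48/1.6 = 30 kJ/min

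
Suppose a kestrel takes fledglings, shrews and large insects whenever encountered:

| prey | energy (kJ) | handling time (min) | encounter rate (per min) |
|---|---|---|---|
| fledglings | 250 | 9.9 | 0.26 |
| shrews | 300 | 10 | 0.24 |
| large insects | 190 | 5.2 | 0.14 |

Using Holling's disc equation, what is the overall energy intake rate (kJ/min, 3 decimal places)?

24.411 kJ/min

R = (0.26×250 + 0.24×300 + 0.14×190) / (1 + 0.26×9.9 + 0.24×10 + 0.14×5.2) = 163.6/6.702 = 24.41 kJ/min.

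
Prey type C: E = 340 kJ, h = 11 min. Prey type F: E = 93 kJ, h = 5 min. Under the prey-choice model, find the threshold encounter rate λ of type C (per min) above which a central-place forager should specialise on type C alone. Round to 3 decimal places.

At the threshold, the rate on type C alone equals the profitability of type F: λ·340/(1 + λ·11) = 93/5 = 18.6.
Rearranging, λ(340 − 18.6×11) = 18.6, so λ = 18.6/135.4 = 0.1374 per min.

0.137 per min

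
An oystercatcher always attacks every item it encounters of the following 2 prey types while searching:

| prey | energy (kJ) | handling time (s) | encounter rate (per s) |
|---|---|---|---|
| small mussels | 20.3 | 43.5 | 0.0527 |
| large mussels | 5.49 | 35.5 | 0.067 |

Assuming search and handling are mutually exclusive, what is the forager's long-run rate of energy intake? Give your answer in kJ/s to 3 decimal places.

0.254 kJ/s

Energy encountered per unit search time: 0.0527×20.3 + 0.067×5.49 = 1.438 kJ/s.
Handling time per unit search time: 0.0527×43.5 + 0.067×35.5 = 4.671.
Rate = 1.438/(1 + 4.671) = 0.2535 kJ/s.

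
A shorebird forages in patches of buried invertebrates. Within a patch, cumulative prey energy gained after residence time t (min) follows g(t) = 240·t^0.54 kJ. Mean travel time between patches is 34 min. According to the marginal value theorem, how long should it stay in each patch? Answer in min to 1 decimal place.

Optimal t* satisfies g'(t*) = g(t*)/(T + t*).
g'(t) = 0.54·240·t^-0.46. Setting 0.54·240·t^-0.46 = 240·t^0.54/(34+t) gives 0.54(34+t) = t, so 0.46·t = 0.54×34.
t* = 0.54×34/0.46 = 39.91 min.

39.9 min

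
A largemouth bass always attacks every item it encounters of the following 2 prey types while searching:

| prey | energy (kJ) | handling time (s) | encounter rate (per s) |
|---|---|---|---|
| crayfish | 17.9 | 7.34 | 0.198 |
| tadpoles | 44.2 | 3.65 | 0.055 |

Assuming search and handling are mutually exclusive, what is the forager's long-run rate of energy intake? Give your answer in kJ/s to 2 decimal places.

2.25 kJ/s

Energy encountered per unit search time: 0.198×17.9 + 0.055×44.2 = 5.975 kJ/s.
Handling time per unit search time: 0.198×7.34 + 0.055×3.65 = 1.654.
Rate = 5.975/(1 + 1.654) = 2.251 kJ/s.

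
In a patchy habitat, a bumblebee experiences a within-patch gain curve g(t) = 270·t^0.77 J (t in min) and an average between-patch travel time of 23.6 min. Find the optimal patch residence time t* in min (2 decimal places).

Maximise g(t)/(T+t): set derivative to zero → g'(t)(T+t) = g(t).
g'(t) = 0.77·270·t^-0.23. Setting 0.77·270·t^-0.23 = 270·t^0.77/(23.6+t) gives 0.77(23.6+t) = t, so 0.23·t = 0.77×23.6.
t* = 0.77×23.6/0.23 = 79.01 min.

79.01 min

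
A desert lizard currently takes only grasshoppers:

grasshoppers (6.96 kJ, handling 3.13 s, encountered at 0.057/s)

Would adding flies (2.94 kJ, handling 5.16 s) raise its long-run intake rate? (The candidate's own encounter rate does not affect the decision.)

Yes

Intake rate on the current diet: R = (0.057×6.96) / (1 + 0.057×3.13) = 0.3967/1.178 = 0.3367 kJ/s.
Profitability of flies: 2.94/5.16 = 0.5698 kJ/s.
Since 0.5698 > R, including flies increases the long-run rate.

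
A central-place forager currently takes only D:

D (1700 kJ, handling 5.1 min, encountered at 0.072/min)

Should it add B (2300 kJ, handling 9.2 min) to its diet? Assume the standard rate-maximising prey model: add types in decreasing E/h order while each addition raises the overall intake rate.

Yes

Current rate: (0.072×1700)/(1 + 0.072×5.1) = 89.53 kJ/min.
Profitability of B: 2300/9.2 = 250 kJ/min.
Since 250 > R, including B increases the long-run rate.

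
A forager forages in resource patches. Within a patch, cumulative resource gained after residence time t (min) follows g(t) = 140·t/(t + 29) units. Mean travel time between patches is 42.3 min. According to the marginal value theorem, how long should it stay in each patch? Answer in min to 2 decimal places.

35.02 min

By the marginal value theorem, leave when the instantaneous gain rate g'(t) equals the habitat-wide average g(t)/(T + t).
g'(t) = 140·29/(t + 29)². Setting 140·29/(t+29)² = 140t/[(t+29)(42.3+t)] gives 29(42.3+t) = t(t+29), so t² = 29×42.3 = 1227.
t* = √1227 = 35.02 min.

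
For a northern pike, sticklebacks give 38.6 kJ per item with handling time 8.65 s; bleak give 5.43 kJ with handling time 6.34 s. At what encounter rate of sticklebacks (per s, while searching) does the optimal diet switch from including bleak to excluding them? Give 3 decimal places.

Drop bleak once their profitability E₂/h₂ falls below the rate achievable on sticklebacks alone: E₂/h₂ = λE₁/(1 + λh₁).
Solve for λ: λE₁h₂ = E₂(1 + λh₁) → λ(E₁h₂ − E₂h₁) = E₂ → λ = E₂/(E₁h₂ − E₂h₁).
λ = 5.43/(38.6×6.34 − 5.43×8.65) = 5.43/197.8 = 0.02746 per s.

0.027 per s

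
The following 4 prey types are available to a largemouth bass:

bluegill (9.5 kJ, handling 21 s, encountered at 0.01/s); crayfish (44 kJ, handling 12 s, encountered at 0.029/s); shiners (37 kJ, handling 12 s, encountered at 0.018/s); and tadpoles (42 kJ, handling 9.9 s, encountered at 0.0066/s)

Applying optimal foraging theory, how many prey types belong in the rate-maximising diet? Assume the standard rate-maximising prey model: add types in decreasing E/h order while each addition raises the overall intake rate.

3

Profitabilities (E/h, kJ/s): tadpoles 4.24, crayfish 3.67, shiners 3.08, bluegill 0.452. Add prey in this order while the next type's profitability exceeds the intake rate on those already taken.
Rate on top 1: 0.2602. crayfish: 3.67 > 0.2602 → include.
Rate on top 2: 1.099. shiners: 3.08 > 1.099 → include.
Rate on top 3: 1.362. bluegill: 0.452 < 1.362 → exclude; stop.
Optimal diet: tadpoles, crayfish, shiners — 3 of 4 types.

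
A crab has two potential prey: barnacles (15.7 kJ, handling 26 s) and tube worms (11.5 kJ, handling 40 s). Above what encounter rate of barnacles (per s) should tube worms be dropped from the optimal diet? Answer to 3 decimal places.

0.035 per s

The zero-one rule: include tube worms iff E₂/h₂ > λE₁/(1+λh₁). Equality gives the switch point.
λE₁h₂ = E₂ + λE₂h₁ ⇒ λ = E₂/(E₁h₂ − E₂h₁) = 11.5/(628 − 299) = 0.03495 per s.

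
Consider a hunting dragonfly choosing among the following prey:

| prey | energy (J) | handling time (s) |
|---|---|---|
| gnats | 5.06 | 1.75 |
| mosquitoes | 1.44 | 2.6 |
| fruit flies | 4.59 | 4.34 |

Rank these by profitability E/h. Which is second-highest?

In descending order of E/h:
gnats: 5.06/1.75 = 2.89 J/s
fruit flies: 4.59/4.34 = 1.06 J/s
mosquitoes: 1.44/2.6 = 0.554 J/s

fruit flies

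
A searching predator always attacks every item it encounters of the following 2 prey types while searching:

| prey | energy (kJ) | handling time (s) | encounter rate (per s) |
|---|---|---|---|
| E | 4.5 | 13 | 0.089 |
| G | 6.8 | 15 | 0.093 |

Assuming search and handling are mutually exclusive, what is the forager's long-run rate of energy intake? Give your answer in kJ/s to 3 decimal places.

Energy encountered per unit search time: 0.089×4.5 + 0.093×6.8 = 1.033 kJ/s.
Handling time per unit search time: 0.089×13 + 0.093×15 = 2.552.
Rate = 1.033/(1 + 2.552) = 0.2908 kJ/s.

0.291 kJ/s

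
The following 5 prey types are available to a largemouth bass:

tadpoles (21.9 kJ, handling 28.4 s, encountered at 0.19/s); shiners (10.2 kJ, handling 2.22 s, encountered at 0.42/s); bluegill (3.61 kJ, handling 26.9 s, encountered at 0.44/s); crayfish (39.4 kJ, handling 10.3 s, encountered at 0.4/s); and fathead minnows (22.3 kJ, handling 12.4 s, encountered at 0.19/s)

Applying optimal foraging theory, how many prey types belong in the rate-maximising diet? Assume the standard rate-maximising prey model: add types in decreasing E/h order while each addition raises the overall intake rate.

2

E/h in descending order: shiners 4.59, crayfish 3.83, fathead minnows 1.8, tadpoles 0.771, bluegill 0.134 kJ/s. The optimal diet is the largest prefix of this list for which every included type satisfies E_i/h_i > R on the types above it.
Rate on top 1: 2.217. crayfish: 3.83 > 2.217 → include.
Rate on top 2: 3.312. fathead minnows: 1.8 < 3.312 → exclude; stop.
Optimal diet: shiners, crayfish — 2 of 5 types.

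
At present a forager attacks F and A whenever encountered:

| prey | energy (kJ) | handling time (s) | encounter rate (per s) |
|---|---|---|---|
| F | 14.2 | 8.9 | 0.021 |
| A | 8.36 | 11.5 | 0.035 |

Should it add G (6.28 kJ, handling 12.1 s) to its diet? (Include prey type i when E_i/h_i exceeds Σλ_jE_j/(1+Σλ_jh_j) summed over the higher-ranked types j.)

Yes

Current rate: (0.021×14.2 + 0.035×8.36)/(1 + 0.021×8.9 + 0.035×11.5) = 0.3717 kJ/s.
G: E/h = 6.28/12.1 = 0.519 kJ/s.
Since 0.519 > R, including G increases the long-run rate.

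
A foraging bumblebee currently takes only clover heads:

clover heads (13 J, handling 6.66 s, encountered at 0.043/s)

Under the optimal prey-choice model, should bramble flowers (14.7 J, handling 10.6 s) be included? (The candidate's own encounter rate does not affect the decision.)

Yes

Current rate: (0.043×13)/(1 + 0.043×6.66) = 0.4346 J/s.
Profitability of bramble flowers: 14.7/10.6 = 1.387 J/s.
Since 1.387 > R, including bramble flowers increases the long-run rate.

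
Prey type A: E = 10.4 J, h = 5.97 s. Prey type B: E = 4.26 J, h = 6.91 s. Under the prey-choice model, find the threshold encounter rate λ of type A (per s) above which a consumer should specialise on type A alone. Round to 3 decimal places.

0.092 per s

At the threshold, the rate on type A alone equals the profitability of type B: λ·10.4/(1 + λ·5.97) = 4.26/6.91 = 0.6165.
Rearranging, λ(10.4 − 0.6165×5.97) = 0.6165, so λ = 0.6165/6.72 = 0.09175 per s.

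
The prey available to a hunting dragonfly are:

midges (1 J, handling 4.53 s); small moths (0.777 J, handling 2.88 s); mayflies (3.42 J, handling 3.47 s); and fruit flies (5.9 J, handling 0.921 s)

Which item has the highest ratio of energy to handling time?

In descending order of E/h:
fruit flies: 5.9/0.921 = 6.41 J/s
mayflies: 3.42/3.47 = 0.986 J/s
small moths: 0.777/2.88 = 0.27 J/s
midges: 1/4.53 = 0.221 J/s

fruit flies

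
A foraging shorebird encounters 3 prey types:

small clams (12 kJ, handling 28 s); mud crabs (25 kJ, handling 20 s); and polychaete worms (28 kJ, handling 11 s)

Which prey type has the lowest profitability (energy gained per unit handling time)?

Profitability E/h (kJ/s): small clams = 12/28 = 0.429, mud crabs = 25/20 = 1.25, polychaete worms = 28/11 = 2.55.
Ranked: polychaete worms > mud crabs > small clams.

small clams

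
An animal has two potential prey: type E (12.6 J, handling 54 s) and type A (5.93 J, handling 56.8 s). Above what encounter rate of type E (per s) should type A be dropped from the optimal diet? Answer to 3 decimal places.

The zero-one rule: include type A iff E₂/h₂ > λE₁/(1+λh₁). Equality gives the switch point.
λE₁h₂ = E₂ + λE₂h₁ ⇒ λ = E₂/(E₁h₂ − E₂h₁) = 5.93/(715.7 − 320.2) = 0.015 per s.

0.015 per s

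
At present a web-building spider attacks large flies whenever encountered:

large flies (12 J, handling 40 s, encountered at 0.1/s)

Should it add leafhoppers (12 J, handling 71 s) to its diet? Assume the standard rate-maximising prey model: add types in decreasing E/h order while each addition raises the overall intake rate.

Intake rate on the current diet: R = (0.1×12) / (1 + 0.1×40) = 1.2/5 = 0.24 J/s.
leafhoppers: E/h = 12/71 = 0.169 J/s.
0.169 < 0.24, so adding leafhoppers would lower the average — exclude it.

No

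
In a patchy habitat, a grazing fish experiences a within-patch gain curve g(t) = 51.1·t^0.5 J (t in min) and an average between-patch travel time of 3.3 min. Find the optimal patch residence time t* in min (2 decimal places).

Optimal t* satisfies g'(t*) = g(t*)/(T + t*).
g'(t) = 0.5·51.1·t^-0.5. Setting 0.5·51.1·t^-0.5 = 51.1·t^0.5/(3.3+t) gives 0.5(3.3+t) = t, so 0.50·t = 0.5×3.3.
t* = 0.5×3.3/0.50 = 3.3 min.

3.30 min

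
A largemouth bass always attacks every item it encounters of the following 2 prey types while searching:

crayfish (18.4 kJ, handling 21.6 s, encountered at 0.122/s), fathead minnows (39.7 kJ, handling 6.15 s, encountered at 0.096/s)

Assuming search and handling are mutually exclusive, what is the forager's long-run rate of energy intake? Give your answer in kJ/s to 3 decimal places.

1.433 kJ/s

R = Σλ_iE_i / (1 + Σλ_ih_i)
Numerator: 0.122×18.4 + 0.096×39.7 = 6.056
Denominator: 1 + 0.122×21.6 + 0.096×6.15 = 4.226
R = 6.056/4.226 = 1.433 kJ/s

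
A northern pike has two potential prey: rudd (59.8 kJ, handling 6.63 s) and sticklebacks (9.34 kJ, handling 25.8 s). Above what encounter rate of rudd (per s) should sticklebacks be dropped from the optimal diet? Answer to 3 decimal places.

0.006 per s

Drop sticklebacks once their profitability E₂/h₂ falls below the rate achievable on rudd alone: E₂/h₂ = λE₁/(1 + λh₁).
Solve for λ: λE₁h₂ = E₂(1 + λh₁) → λ(E₁h₂ − E₂h₁) = E₂ → λ = E₂/(E₁h₂ − E₂h₁).
λ = 9.34/(59.8×25.8 − 9.34×6.63) = 9.34/1481 = 0.006307 per s.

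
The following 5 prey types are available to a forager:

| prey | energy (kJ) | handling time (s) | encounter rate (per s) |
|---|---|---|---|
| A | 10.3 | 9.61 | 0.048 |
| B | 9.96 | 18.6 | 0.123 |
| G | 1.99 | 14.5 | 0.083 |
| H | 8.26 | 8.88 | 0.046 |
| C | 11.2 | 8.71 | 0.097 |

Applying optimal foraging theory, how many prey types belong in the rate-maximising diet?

3

Profitabilities (E/h, kJ/s): C 1.29, A 1.07, H 0.93, B 0.535, G 0.137. Add prey in this order while the next type's profitability exceeds the intake rate on those already taken.
Rate on top 1: 0.5889. A: 1.07 > 0.5889 → include.
Rate on top 2: 0.6855. H: 0.93 > 0.6855 → include.
Rate on top 3: 0.7223. B: 0.535 < 0.7223 → exclude; stop.
Optimal diet: C, A, H — 3 of 5 types.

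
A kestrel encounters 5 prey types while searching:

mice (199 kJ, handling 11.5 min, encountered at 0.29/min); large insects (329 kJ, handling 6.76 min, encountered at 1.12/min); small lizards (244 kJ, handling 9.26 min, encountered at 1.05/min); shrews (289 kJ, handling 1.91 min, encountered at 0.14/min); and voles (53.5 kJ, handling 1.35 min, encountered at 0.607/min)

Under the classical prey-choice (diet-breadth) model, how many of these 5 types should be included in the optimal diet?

E/h in descending order: shrews 151, large insects 48.7, voles 39.6, small lizards 26.3, mice 17.3 kJ/min. The optimal diet is the largest prefix of this list for which every included type satisfies E_i/h_i > R on the types above it.
Rate on top 1: 31.92. large insects: 48.7 > 31.92 → include.
Rate on top 2: 46.27. voles: 39.6 < 46.27 → exclude; stop.
Optimal diet: shrews, large insects — 2 of 5 types.

2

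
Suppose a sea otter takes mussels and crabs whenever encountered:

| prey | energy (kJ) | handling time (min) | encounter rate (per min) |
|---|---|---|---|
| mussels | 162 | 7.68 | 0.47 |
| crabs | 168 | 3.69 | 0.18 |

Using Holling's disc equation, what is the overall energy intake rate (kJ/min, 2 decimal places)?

20.17 kJ/min

R = Σλ_iE_i / (1 + Σλ_ih_i)
Numerator: 0.47×162 + 0.18×168 = 106.4
Denominator: 1 + 0.47×7.68 + 0.18×3.69 = 5.274
R = 106.4/5.274 = 20.17 kJ/min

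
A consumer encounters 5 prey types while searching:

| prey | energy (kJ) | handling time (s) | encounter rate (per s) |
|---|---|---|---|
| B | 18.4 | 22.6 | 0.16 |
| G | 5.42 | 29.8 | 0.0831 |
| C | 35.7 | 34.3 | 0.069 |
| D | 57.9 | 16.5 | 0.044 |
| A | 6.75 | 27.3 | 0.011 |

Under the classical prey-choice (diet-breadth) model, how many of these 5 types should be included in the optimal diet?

E/h in descending order: D 3.51, C 1.04, B 0.814, A 0.247, G 0.182 kJ/s. The optimal diet is the largest prefix of this list for which every included type satisfies E_i/h_i > R on the types above it.
Rate on top 1: 1.476. C: 1.04 < 1.476 → exclude; stop.
Optimal diet: D — 1 of 5 types.

1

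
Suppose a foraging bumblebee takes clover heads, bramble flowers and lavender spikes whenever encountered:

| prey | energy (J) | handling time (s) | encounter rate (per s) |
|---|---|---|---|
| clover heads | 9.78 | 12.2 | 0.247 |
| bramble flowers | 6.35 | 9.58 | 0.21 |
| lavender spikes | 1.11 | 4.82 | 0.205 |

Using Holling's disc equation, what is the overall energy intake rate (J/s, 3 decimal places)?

0.567 J/s

Energy encountered per unit search time: 0.247×9.78 + 0.21×6.35 + 0.205×1.11 = 3.977 J/s.
Handling time per unit search time: 0.247×12.2 + 0.21×9.58 + 0.205×4.82 = 6.013.
Rate = 3.977/(1 + 6.013) = 0.567 J/s.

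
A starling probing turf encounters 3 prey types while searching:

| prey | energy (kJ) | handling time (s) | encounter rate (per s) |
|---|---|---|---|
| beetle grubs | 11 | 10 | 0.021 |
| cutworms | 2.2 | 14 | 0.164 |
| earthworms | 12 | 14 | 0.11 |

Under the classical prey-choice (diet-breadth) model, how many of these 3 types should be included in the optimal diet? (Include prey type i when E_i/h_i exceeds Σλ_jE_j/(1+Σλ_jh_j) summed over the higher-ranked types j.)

Profitabilities (E/h, kJ/s): beetle grubs 1.1, earthworms 0.857, cutworms 0.157. Add prey in this order while the next type's profitability exceeds the intake rate on those already taken.
Rate on top 1: 0.1909. earthworms: 0.857 > 0.1909 → include.
Rate on top 2: 0.564. cutworms: 0.157 < 0.564 → exclude; stop.
Optimal diet: beetle grubs, earthworms — 2 of 3 types.

2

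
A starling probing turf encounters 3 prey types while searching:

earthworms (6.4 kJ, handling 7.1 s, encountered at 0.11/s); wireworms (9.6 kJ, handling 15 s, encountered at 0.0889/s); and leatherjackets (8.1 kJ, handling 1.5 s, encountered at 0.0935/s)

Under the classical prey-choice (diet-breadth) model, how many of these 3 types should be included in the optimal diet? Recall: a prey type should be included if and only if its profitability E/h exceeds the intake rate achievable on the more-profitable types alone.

2

E/h in descending order: leatherjackets 5.4, earthworms 0.901, wireworms 0.64 kJ/s. The optimal diet is the largest prefix of this list for which every included type satisfies E_i/h_i > R on the types above it.
Rate on top 1: 0.6642. earthworms: 0.901 > 0.6642 → include.
Rate on top 2: 0.7606. wireworms: 0.64 < 0.7606 → exclude; stop.
Optimal diet: leatherjackets, earthworms — 2 of 3 types.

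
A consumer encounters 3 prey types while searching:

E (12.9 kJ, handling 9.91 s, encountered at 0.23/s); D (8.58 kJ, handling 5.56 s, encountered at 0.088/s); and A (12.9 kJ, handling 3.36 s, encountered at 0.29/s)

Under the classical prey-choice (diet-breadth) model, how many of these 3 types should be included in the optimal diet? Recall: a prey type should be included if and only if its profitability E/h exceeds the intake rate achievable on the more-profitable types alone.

Profitabilities (E/h, kJ/s): A 3.84, D 1.54, E 1.3. Add prey in this order while the next type's profitability exceeds the intake rate on those already taken.
Rate on top 1: 1.895. D: 1.54 < 1.895 → exclude; stop.
Optimal diet: A — 1 of 3 types.

1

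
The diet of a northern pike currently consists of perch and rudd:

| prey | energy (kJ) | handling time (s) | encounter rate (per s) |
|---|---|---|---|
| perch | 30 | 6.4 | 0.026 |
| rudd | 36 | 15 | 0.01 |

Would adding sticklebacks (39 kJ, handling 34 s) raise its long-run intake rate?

On perch and rudd alone, R = ΣλE/(1+Σλh) = 1.14/1.316 = 0.866 kJ/s.
Profitability of sticklebacks: 39/34 = 1.147 kJ/s.
Since 1.147 > R, including sticklebacks increases the long-run rate.

Yes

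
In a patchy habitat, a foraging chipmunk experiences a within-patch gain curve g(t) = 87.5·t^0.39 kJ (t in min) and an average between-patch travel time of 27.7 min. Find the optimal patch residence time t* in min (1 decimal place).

17.7 min

Optimal t* satisfies g'(t*) = g(t*)/(T + t*).
g'(t) = 0.39·87.5·t^-0.61. Setting 0.39·87.5·t^-0.61 = 87.5·t^0.39/(27.7+t) gives 0.39(27.7+t) = t, so 0.61·t = 0.39×27.7.
t* = 0.39×27.7/0.61 = 17.71 min.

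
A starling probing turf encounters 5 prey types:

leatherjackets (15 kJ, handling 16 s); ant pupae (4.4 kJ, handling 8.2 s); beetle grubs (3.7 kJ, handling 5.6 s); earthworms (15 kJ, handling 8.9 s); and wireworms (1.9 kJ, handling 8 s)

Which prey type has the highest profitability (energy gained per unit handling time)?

In descending order of E/h:
earthworms: 15/8.9 = 1.69 kJ/s
leatherjackets: 15/16 = 0.938 kJ/s
beetle grubs: 3.7/5.6 = 0.661 kJ/s
ant pupae: 4.4/8.2 = 0.537 kJ/s
wireworms: 1.9/8 = 0.237 kJ/s

earthworms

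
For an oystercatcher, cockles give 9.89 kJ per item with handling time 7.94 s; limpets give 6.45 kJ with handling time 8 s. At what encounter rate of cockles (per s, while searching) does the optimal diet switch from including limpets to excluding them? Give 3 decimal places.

At the threshold, the rate on cockles alone equals the profitability of limpets: λ·9.89/(1 + λ·7.94) = 6.45/8 = 0.8063.
Rearranging, λ(9.89 − 0.8063×7.94) = 0.8063, so λ = 0.8063/3.488 = 0.2311 per s.

0.231 per s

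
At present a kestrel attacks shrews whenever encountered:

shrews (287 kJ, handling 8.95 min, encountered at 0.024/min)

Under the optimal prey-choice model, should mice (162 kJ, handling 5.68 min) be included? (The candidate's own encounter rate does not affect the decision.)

Yes

Intake rate on the current diet: R = (0.024×287) / (1 + 0.024×8.95) = 6.888/1.215 = 5.67 kJ/min.
Profitability of mice: 162/5.68 = 28.52 kJ/min.
28.52 > 5.67, so adding mice raises the average — include it.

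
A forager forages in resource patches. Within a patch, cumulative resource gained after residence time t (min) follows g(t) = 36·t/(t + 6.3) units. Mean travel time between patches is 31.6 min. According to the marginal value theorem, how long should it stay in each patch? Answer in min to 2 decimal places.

14.11 min

Optimal t* satisfies g'(t*) = g(t*)/(T + t*).
g'(t) = 36·6.3/(t + 6.3)². Setting 36·6.3/(t+6.3)² = 36t/[(t+6.3)(31.6+t)] gives 6.3(31.6+t) = t(t+6.3), so t² = 6.3×31.6 = 199.1.
t* = √199.1 = 14.11 min.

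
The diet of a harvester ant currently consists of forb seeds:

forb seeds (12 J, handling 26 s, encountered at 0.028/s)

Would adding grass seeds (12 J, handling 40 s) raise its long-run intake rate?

On forb seeds alone, R = ΣλE/(1+Σλh) = 0.336/1.728 = 0.1944 J/s.
Profitability of grass seeds: 12/40 = 0.3 J/s.
0.3 > 0.1944, so adding grass seeds raises the average — include it.

Yes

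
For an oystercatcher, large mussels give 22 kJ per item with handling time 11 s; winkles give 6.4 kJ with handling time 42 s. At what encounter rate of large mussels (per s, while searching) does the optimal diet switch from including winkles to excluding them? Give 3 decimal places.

At the threshold, the rate on large mussels alone equals the profitability of winkles: λ·22/(1 + λ·11) = 6.4/42 = 0.1524.
Rearranging, λ(22 − 0.1524×11) = 0.1524, so λ = 0.1524/20.32 = 0.007498 per s.

0.007 per s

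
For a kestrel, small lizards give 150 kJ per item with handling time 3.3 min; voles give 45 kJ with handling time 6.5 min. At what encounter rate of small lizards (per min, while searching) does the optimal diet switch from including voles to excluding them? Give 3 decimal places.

0.054 per min

At the threshold, the rate on small lizards alone equals the profitability of voles: λ·150/(1 + λ·3.3) = 45/6.5 = 6.923.
Rearranging, λ(150 − 6.923×3.3) = 6.923, so λ = 6.923/127.2 = 0.05445 per min.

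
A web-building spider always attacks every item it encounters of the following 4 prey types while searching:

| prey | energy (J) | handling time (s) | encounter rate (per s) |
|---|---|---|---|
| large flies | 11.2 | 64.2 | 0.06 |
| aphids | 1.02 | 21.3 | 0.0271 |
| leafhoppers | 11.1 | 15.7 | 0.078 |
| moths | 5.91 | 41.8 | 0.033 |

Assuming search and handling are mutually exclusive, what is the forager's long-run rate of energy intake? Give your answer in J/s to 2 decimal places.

R = (0.06×11.2 + 0.0271×1.02 + 0.078×11.1 + 0.033×5.91) / (1 + 0.06×64.2 + 0.0271×21.3 + 0.078×15.7 + 0.033×41.8) = 1.76/8.033 = 0.2191 J/s.

0.22 J/s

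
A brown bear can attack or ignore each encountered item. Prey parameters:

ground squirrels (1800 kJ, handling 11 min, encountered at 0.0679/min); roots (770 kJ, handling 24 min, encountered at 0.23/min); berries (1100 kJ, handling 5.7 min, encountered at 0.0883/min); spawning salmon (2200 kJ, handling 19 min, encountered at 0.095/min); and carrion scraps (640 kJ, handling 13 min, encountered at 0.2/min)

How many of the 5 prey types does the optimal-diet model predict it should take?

Profitabilities (E/h, kJ/min): berries 193, ground squirrels 164, spawning salmon 116, carrion scraps 49.2, roots 32.1. Add prey in this order while the next type's profitability exceeds the intake rate on those already taken.
Rate on top 1: 64.61. ground squirrels: 164 > 64.61 → include.
Rate on top 2: 97.48. spawning salmon: 116 > 97.48 → include.
Rate on top 3: 105.6. carrion scraps: 49.2 < 105.6 → exclude; stop.
Optimal diet: berries, ground squirrels, spawning salmon — 3 of 5 types.

3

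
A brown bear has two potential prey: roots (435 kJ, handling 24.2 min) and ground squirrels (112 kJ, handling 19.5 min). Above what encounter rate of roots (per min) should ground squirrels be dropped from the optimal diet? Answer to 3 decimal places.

0.019 per min

The zero-one rule: include ground squirrels iff E₂/h₂ > λE₁/(1+λh₁). Equality gives the switch point.
λE₁h₂ = E₂ + λE₂h₁ ⇒ λ = E₂/(E₁h₂ − E₂h₁) = 112/(8482 − 2710) = 0.0194 per min.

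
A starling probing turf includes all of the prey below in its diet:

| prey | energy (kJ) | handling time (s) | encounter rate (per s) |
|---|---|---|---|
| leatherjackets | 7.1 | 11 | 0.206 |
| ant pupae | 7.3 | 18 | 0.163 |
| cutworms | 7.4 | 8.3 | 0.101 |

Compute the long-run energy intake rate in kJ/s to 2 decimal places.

0.48 kJ/s

Energy encountered per unit search time: 0.206×7.1 + 0.163×7.3 + 0.101×7.4 = 3.4 kJ/s.
Handling time per unit search time: 0.206×11 + 0.163×18 + 0.101×8.3 = 6.038.
Rate = 3.4/(1 + 6.038) = 0.4831 kJ/s.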